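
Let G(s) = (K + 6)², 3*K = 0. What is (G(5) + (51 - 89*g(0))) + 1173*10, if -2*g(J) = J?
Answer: 11817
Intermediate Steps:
K = 0 (K = (⅓)*0 = 0)
g(J) = -J/2
G(s) = 36 (G(s) = (0 + 6)² = 6² = 36)
(G(5) + (51 - 89*g(0))) + 1173*10 = (36 + (51 - (-89)*0/2)) + 1173*10 = (36 + (51 - 89*0)) + 11730 = (36 + (51 + 0)) + 11730 = (36 + 51) + 11730 = 87 + 11730 = 11817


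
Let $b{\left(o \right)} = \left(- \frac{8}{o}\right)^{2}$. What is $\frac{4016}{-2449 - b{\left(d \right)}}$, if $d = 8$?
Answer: $- \frac{2008}{1225} \approx -1.6392$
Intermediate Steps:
$b{\left(o \right)} = \frac{64}{o^{2}}$
$\frac{4016}{-2449 - b{\left(d \right)}} = \frac{4016}{-2449 - \frac{64}{64}} = \frac{4016}{-2449 - 64 \cdot \frac{1}{64}} = \frac{4016}{-2449 - 1} = \frac{4016}{-2450} = 4016 \left(- \frac{1}{2450}\right) = - \frac{2008}{1225}$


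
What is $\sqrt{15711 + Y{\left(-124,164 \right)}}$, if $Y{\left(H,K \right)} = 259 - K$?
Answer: $\sqrt{15806} \approx 125.72$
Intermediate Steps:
$\sqrt{15711 + Y{\left(-124,164 \right)}} = \sqrt{15711 + \left(259 - 164\right)} = \sqrt{15711 + 95} = \sqrt{15806}$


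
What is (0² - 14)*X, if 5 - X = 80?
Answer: 1050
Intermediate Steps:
X = -75 (X = 5 - 1*80 = 5 - 80 = -75)
(0² - 14)*X = (0² - 14)*(-75) = (0 - 14)*(-75) = -14*(-75) = 1050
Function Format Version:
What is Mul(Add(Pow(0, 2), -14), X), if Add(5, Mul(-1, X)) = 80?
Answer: 1050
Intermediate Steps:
X = -75 (X = Add(5, Mul(-1, 80)) = Add(5, -80) = -75)
Mul(Add(Pow(0, 2), -14), X) = Mul(Add(Pow(0, 2), -14), -75) = Mul(Add(0, -14), -75) = Mul(-14, -75) = 1050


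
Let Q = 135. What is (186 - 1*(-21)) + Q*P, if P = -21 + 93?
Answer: 9927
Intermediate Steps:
P = 72
(186 - 1*(-21)) + Q*P = (186 - 1*(-21)) + 135*72 = (186 + 21) + 9720 = 207 + 9720 = 9927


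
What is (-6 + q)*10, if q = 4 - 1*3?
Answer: -50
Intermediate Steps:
q = 1 (q = 4 - 3 = 1)
(-6 + q)*10 = (-6 + 1)*10 = -5*10 = -50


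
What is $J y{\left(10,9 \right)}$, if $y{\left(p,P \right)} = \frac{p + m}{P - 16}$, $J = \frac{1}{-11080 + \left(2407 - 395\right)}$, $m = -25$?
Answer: $- \frac{15}{63476} \approx -0.00023631$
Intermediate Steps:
$J = - \frac{1}{9068}$ ($J = \frac{1}{-11080 + \left(2407 - 395\right)} = \frac{1}{-11080 + 2012} = \frac{1}{-9068} = - \frac{1}{9068} \approx -0.00011028$)
$y{\left(p,P \right)} = \frac{-25 + p}{-16 + P}$ ($y{\left(p,P \right)} = \frac{p - 25}{P - 16} = \frac{-25 + p}{-16 + P}$)
$J y{\left(10,9 \right)} = - \frac{\frac{1}{-16 + 9} \left(-25 + 10\right)}{9068} = - \frac{\frac{1}{-7} \left(-15\right)}{9068} = - \frac{\left(- \frac{1}{7}\right) \left(-15\right)}{9068} = \left(- \frac{1}{9068}\right) \frac{15}{7} = - \frac{15}{63476}$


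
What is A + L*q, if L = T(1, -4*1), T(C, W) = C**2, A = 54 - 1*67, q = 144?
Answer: 131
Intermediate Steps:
A = -13 (A = 54 - 67 = -13)
L = 1 (L = 1**2 = 1)
A + L*q = -13 + 1*144 = -13 + 144 = 131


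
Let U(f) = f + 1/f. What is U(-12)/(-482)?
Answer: 145/5784 ≈ 0.025069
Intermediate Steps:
U(-12)/(-482) = (-12 + 1/(-12))/(-482) = (-12 - 1/12)*(-1/482) = -145/12*(-1/482) = 145/5784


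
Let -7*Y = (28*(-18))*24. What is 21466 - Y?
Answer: 19738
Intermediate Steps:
Y = 1728 (Y = -28*(-18)*24/7 = -(-72)*24 = -1/7*(-12096) = 1728)
21466 - Y = 21466 - 1*1728 = 21466 - 1728 = 19738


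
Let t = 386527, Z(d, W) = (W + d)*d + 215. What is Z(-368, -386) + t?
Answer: 664214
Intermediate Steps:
Z(d, W) = 215 + d*(W + d) (Z(d, W) = d*(W + d) + 215 = 215 + d*(W + d))
Z(-368, -386) + t = (215 + (-368)**2 - 386*(-368)) + 386527 = (215 + 135424 + 142048) + 386527 = 277687 + 386527 = 664214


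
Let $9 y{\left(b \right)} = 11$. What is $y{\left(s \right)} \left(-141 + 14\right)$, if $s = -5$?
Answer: $- \frac{1397}{9} \approx -155.22$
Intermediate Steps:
$y{\left(b \right)} = \frac{11}{9}$ ($y{\left(b \right)} = \frac{1}{9} \cdot 11 = \frac{11}{9}$)
$y{\left(s \right)} \left(-141 + 14\right) = \frac{11 \left(-141 + 14\right)}{9} = \frac{11}{9} \left(-127\right) = - \frac{1397}{9}$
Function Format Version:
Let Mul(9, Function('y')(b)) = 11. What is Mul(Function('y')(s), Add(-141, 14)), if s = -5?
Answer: Rational(-1397, 9) ≈ -155.22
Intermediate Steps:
Function('y')(b) = Rational(11, 9) (Function('y')(b) = Mul(Rational(1, 9), 11) = Rational(11, 9))
Mul(Function('y')(s), Add(-141, 14)) = Mul(Rational(11, 9), Add(-141, 14)) = Mul(Rational(11, 9), -127) = Rational(-1397, 9)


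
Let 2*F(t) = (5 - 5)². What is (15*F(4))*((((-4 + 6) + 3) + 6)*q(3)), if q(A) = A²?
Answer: 0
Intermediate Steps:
F(t) = 0 (F(t) = (5 - 5)²/2 = (½)*0² = (½)*0 = 0)
(15*F(4))*((((-4 + 6) + 3) + 6)*q(3)) = (15*0)*((((-4 + 6) + 3) + 6)*3²) = 0*(((2 + 3) + 6)*9) = 0*((5 + 6)*9) = 0*(11*9) = 0*99 = 0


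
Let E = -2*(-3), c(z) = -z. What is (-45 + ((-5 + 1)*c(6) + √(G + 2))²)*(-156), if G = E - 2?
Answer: -83772 - 7488*√6 ≈ -1.0211e+5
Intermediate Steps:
E = 6
G = 4 (G = 6 - 2 = 4)
(-45 + ((-5 + 1)*c(6) + √(G + 2))²)*(-156) = (-45 + ((-5 + 1)*(-1*6) + √(4 + 2))²)*(-156) = (-45 + (-4*(-6) + √6)²)*(-156) = (-45 + (24 + √6)²)*(-156) = 7020 - 156*(24 + √6)²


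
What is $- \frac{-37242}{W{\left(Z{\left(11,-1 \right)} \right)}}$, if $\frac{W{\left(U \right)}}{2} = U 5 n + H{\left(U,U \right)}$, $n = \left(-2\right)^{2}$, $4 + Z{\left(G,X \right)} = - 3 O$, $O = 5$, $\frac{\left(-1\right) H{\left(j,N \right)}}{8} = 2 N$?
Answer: $- \frac{18621}{76} \approx -245.01$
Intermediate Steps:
$H{\left(j,N \right)} = - 16 N$ ($H{\left(j,N \right)} = - 8 \cdot 2 N = - 16 N$)
$Z{\left(G,X \right)} = -19$ ($Z{\left(G,X \right)} = -4 - 15 = -19$)
$n = 4$
$W{\left(U \right)} = 8 U$ ($W{\left(U \right)} = 2 \left(U 5 \cdot 4 - 16 U\right) = 2 \left(5 U 4 - 16 U\right) = 2 \left(20 U - 16 U\right) = 2 \cdot 4 U = 8 U$)
$- \frac{-37242}{W{\left(Z{\left(11,-1 \right)} \right)}} = - \frac{-37242}{8 \left(-19\right)} = - \frac{-37242}{-152} = - \frac{\left(-37242\right) \left(-1\right)}{152} = \left(-1\right) \frac{18621}{76} = - \frac{18621}{76}$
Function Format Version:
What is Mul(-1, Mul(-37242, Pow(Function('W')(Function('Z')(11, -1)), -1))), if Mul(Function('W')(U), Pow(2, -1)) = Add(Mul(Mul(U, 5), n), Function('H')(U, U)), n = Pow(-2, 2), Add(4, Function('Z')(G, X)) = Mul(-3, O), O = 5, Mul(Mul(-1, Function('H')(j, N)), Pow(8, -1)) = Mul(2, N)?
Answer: Rational(-18621, 76) ≈ -245.01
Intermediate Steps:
Function('H')(j, N) = Mul(-16, N) (Function('H')(j, N) = Mul(-8, Mul(2, N)) = Mul(-16, N))
Function('Z')(G, X) = -19 (Function('Z')(G, X) = Add(-4, Mul(-3, 5)) = Add(-4, -15) = -19)
n = 4
Function('W')(U) = Mul(8, U) (Function('W')(U) = Mul(2, Add(Mul(Mul(U, 5), 4), Mul(-16, U))) = Mul(2, Add(Mul(Mul(5, U), 4), Mul(-16, U))) = Mul(2, Add(Mul(20, U), Mul(-16, U))) = Mul(2, Mul(4, U)) = Mul(8, U))
Mul(-1, Mul(-37242, Pow(Function('W')(Function('Z')(11, -1)), -1))) = Mul(-1, Mul(-37242, Pow(Mul(8, -19), -1))) = Mul(-1, Mul(-37242, Pow(-152, -1))) = Mul(-1, Mul(-37242, Rational(-1, 152))) = Mul(-1, Rational(18621, 76)) = Rational(-18621, 76)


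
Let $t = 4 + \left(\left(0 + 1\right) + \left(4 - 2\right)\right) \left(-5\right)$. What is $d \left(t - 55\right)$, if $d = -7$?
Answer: $462$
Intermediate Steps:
$t = -11$ ($t = 4 + \left(1 + \left(4 - 2\right)\right) \left(-5\right) = 4 + \left(1 + 2\right) \left(-5\right) = 4 + 3 \left(-5\right) = 4 - 15 = -11$)
$d \left(t - 55\right) = - 7 \left(-11 - 55\right) = \left(-7\right) \left(-66\right) = 462$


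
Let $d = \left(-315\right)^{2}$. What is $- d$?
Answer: $-99225$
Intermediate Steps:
$d = 99225$
$- d = \left(-1\right) 99225 = -99225$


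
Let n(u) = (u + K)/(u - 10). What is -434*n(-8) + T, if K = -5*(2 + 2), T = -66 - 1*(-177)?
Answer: -5077/9 ≈ -564.11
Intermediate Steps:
T = 111 (T = -66 + 177 = 111)
K = -20 (K = -5*4 = -20)
n(u) = (-20 + u)/(-10 + u) (n(u) = (u - 20)/(u - 10) = (-20 + u)/(-10 + u))
-434*n(-8) + T = -434*(-20 - 8)/(-10 - 8) + 111 = -434*(-28)/(-18) + 111 = -(-217)*(-28)/9 + 111 = -434*14/9 + 111 = -6076/9 + 111 = -5077/9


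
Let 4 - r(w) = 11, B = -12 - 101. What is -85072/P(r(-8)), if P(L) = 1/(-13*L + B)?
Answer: 1871584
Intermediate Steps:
B = -113
r(w) = -7 (r(w) = 4 - 1*11 = 4 - 11 = -7)
P(L) = 1/(-113 - 13*L) (P(L) = 1/(-13*L - 113) = 1/(-113 - 13*L))
-85072/P(r(-8)) = -85072/((-1/(113 + 13*(-7)))) = -85072/((-1/(113 - 91))) = -85072/((-1/22)) = -85072/((-1*1/22)) = -85072/(-1/22) = -85072*(-22) = 1871584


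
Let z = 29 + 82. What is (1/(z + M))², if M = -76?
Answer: 1/1225 ≈ 0.00081633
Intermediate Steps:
z = 111
(1/(z + M))² = (1/(111 - 76))² = (1/35)² = 1/1225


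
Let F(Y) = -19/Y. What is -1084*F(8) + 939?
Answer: 7027/2 ≈ 3513.5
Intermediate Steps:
-1084*F(8) + 939 = -(-20596)/8 + 939 = -1084*(-19/8) + 939 = 5149/2 + 939 = 7027/2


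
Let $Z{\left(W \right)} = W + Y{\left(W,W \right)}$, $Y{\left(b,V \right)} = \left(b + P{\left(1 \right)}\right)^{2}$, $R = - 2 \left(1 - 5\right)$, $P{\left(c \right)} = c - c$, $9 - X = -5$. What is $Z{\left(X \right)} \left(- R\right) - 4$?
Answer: $-1684$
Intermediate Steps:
$X = 14$ ($X = 9 - -5 = 9 + 5 = 14$)
$P{\left(c \right)} = 0$
$R = 8$ ($R = \left(-2\right) \left(-4\right) = 8$)
$Y{\left(b,V \right)} = b^{2}$ ($Y{\left(b,V \right)} = \left(b + 0\right)^{2} = b^{2}$)
$Z{\left(W \right)} = W + W^{2}$
$Z{\left(X \right)} \left(- R\right) - 4 = 14 \left(1 + 14\right) \left(\left(-1\right) 8\right) - 4 = 14 \cdot 15 \left(-8\right) - 4 = 210 \left(-8\right) - 4 = -1680 - 4 = -1684$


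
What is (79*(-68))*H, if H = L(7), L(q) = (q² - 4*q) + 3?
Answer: -128928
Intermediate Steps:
L(q) = 3 + q² - 4*q
H = 24 (H = 3 + 7² - 4*7 = 3 + 49 - 28 = 24)
(79*(-68))*H = (79*(-68))*24 = -5372*24 = -128928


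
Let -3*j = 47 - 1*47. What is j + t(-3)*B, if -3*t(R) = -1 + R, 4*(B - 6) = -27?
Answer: -1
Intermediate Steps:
j = 0 (j = -(47 - 1*47)/3 = -(47 - 47)/3 = -1/3*0 = 0)
B = -3/4 (B = 6 + (1/4)*(-27) = 6 - 27/4 = -3/4 ≈ -0.75000)
t(R) = 1/3 - R/3 (t(R) = -(-1 + R)/3 = 1/3 - R/3)
j + t(-3)*B = 0 + (1/3 - 1/3*(-3))*(-3/4) = 0 + (1/3 + 1)*(-3/4) = 0 + (4/3)*(-3/4) = 0 - 1 = -1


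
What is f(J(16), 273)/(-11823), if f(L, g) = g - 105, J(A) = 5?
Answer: -8/563 ≈ -0.014210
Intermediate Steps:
f(L, g) = -105 + g
f(J(16), 273)/(-11823) = (-105 + 273)/(-11823) = 168*(-1/11823) = -8/563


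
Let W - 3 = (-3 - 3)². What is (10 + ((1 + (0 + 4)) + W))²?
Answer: 2916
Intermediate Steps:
W = 39 (W = 3 + (-3 - 3)² = 3 + (-6)² = 3 + 36 = 39)
(10 + ((1 + (0 + 4)) + W))² = (10 + ((1 + (0 + 4)) + 39))² = (10 + ((1 + 4) + 39))² = (10 + (5 + 39))² = (10 + 44)² = 54² = 2916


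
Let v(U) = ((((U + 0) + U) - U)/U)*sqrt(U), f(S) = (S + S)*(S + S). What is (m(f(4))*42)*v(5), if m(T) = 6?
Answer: 252*sqrt(5) ≈ 563.49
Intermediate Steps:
f(S) = 4*S**2 (f(S) = (2*S)*(2*S) = 4*S**2)
v(U) = sqrt(U) (v(U) = (((U + U) - U)/U)*sqrt(U) = ((2*U - U)/U)*sqrt(U) = (U/U)*sqrt(U) = 1*sqrt(U) = sqrt(U))
(m(f(4))*42)*v(5) = (6*42)*sqrt(5) = 252*sqrt(5)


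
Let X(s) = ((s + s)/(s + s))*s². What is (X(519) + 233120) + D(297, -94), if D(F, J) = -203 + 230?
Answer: 502508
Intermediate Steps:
D(F, J) = 27
X(s) = s² (X(s) = ((2*s)/((2*s)))*s² = ((2*s)*(1/(2*s)))*s² = 1*s² = s²)
(X(519) + 233120) + D(297, -94) = (519² + 233120) + 27 = (269361 + 233120) + 27 = 502481 + 27 = 502508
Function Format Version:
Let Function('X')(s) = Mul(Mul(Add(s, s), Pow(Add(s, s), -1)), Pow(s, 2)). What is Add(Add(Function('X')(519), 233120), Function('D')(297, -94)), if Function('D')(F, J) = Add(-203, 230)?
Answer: 502508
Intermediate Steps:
Function('D')(F, J) = 27
Function('X')(s) = Pow(s, 2) (Function('X')(s) = Mul(Mul(Mul(2, s), Pow(Mul(2, s), -1)), Pow(s, 2)) = Mul(Mul(Mul(2, s), Mul(Rational(1, 2), Pow(s, -1))), Pow(s, 2)) = Mul(1, Pow(s, 2)) = Pow(s, 2))
Add(Add(Function('X')(519), 233120), Function('D')(297, -94)) = Add(Add(Pow(519, 2), 233120), 27) = Add(Add(269361, 233120), 27) = Add(502481, 27) = 502508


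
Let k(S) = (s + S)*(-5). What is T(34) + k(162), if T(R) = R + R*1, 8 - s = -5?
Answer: -807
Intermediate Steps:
s = 13 (s = 8 - 1*(-5) = 8 + 5 = 13)
k(S) = -65 - 5*S (k(S) = (13 + S)*(-5) = -65 - 5*S)
T(R) = 2*R (T(R) = R + R = 2*R)
T(34) + k(162) = 2*34 + (-65 - 5*162) = 68 + (-65 - 810) = 68 - 875 = -807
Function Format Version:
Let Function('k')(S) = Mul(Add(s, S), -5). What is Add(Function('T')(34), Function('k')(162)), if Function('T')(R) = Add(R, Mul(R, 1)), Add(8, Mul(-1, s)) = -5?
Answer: -807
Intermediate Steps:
s = 13 (s = Add(8, Mul(-1, -5)) = Add(8, 5) = 13)
Function('k')(S) = Add(-65, Mul(-5, S)) (Function('k')(S) = Mul(Add(13, S), -5) = Add(-65, Mul(-5, S)))
Function('T')(R) = Mul(2, R) (Function('T')(R) = Add(R, R) = Mul(2, R))
Add(Function('T')(34), Function('k')(162)) = Add(Mul(2, 34), Add(-65, Mul(-5, 162))) = Add(68, Add(-65, -810)) = Add(68, -875) = -807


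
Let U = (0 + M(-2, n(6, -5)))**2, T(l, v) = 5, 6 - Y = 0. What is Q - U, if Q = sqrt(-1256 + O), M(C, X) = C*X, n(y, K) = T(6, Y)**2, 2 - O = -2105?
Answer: -2500 + sqrt(851) ≈ -2470.8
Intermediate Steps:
Y = 6 (Y = 6 - 1*0 = 6 + 0 = 6)
O = 2107 (O = 2 - 1*(-2105) = 2 + 2105 = 2107)
n(y, K) = 25 (n(y, K) = 5**2 = 25)
U = 2500 (U = (0 - 2*25)**2 = (0 - 50)**2 = (-50)**2 = 2500)
Q = sqrt(851) (Q = sqrt(-1256 + 2107) = sqrt(851) ≈ 29.172)
Q - U = sqrt(851) - 1*2500 = sqrt(851) - 2500 = -2500 + sqrt(851)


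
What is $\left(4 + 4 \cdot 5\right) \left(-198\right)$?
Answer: $-4752$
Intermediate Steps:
$\left(4 + 4 \cdot 5\right) \left(-198\right) = \left(4 + 20\right) \left(-198\right) = 24 \left(-198\right) = -4752$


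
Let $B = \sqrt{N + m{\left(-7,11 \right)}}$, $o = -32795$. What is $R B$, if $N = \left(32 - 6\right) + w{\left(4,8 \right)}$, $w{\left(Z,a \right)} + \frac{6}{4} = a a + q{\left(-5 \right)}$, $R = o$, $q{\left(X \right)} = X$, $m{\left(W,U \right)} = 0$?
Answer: $- \frac{32795 \sqrt{334}}{2} \approx -2.9968 \cdot 10^{5}$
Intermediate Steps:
$R = -32795$
$w{\left(Z,a \right)} = - \frac{13}{2} + a^{2}$ ($w{\left(Z,a \right)} = - \frac{3}{2} + \left(a a - 5\right) = - \frac{3}{2} + \left(a^{2} - 5\right) = - \frac{3}{2} + \left(-5 + a^{2}\right) = - \frac{13}{2} + a^{2}$)
$N = \frac{167}{2}$ ($N = \left(32 - 6\right) - \left(\frac{13}{2} - 8^{2}\right) = 26 + \left(- \frac{13}{2} + 64\right) = 26 + \frac{115}{2} = \frac{167}{2} \approx 83.5$)
$B = \frac{\sqrt{334}}{2}$ ($B = \sqrt{\frac{167}{2} + 0} = \sqrt{\frac{167}{2}} = \frac{\sqrt{334}}{2} \approx 9.1378$)
$R B = - 32795 \frac{\sqrt{334}}{2} = - \frac{32795 \sqrt{334}}{2}$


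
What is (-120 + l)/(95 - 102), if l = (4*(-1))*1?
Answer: 124/7 ≈ 17.714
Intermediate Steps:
l = -4 (l = -4*1 = -4)
(-120 + l)/(95 - 102) = (-120 - 4)/(95 - 102) = -124/(-7) = -124*(-⅐) = 124/7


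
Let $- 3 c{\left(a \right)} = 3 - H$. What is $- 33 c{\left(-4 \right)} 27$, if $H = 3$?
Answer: $0$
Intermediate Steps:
$c{\left(a \right)} = 0$ ($c{\left(a \right)} = - \frac{3 - 3}{3} = \left(- \frac{1}{3}\right) 0 = 0$)
$- 33 c{\left(-4 \right)} 27 = \left(-33\right) 0 \cdot 27 = 0 \cdot 27 = 0$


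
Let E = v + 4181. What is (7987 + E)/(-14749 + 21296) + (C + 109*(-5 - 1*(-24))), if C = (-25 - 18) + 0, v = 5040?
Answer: 13294524/6547 ≈ 2030.6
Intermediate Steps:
C = -43 (C = -43 + 0 = -43)
E = 9221 (E = 5040 + 4181 = 9221)
(7987 + E)/(-14749 + 21296) + (C + 109*(-5 - 1*(-24))) = (7987 + 9221)/(-14749 + 21296) + (-43 + 109*(-5 - 1*(-24))) = 17208/6547 + (-43 + 109*(-5 + 24)) = 17208*(1/6547) + (-43 + 109*19) = 17208/6547 + (-43 + 2071) = 17208/6547 + 2028 = 13294524/6547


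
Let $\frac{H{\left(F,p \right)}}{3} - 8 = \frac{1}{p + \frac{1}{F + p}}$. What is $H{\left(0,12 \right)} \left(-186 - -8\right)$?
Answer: $- \frac{625848}{145} \approx -4316.2$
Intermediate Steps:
$H{\left(F,p \right)} = 24 + \frac{3}{p + \frac{1}{F + p}}$
$H{\left(0,12 \right)} \left(-186 - -8\right) = \frac{3 \left(8 + 0 + 12 + 8 \cdot 12^{2} + 8 \cdot 0 \cdot 12\right)}{1 + 12^{2} + 0 \cdot 12} \left(-186 - -8\right) = \frac{3 \left(8 + 0 + 12 + 8 \cdot 144 + 0\right)}{1 + 144 + 0} \left(-186 + 8\right) = \frac{3 \left(8 + 0 + 12 + 1152 + 0\right)}{145} \left(-178\right) = 3 \cdot \frac{1}{145} \cdot 1172 \left(-178\right) = \frac{3516}{145} \left(-178\right) = - \frac{625848}{145}$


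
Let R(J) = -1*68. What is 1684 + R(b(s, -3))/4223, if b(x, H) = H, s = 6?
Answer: 7111464/4223 ≈ 1684.0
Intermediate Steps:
R(J) = -68
1684 + R(b(s, -3))/4223 = 1684 - 68/4223 = 7111464/4223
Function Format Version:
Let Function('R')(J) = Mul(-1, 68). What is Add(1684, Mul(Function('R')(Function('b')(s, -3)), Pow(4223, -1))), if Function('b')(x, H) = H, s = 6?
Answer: Rational(7111464, 4223) ≈ 1684.0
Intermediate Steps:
Function('R')(J) = -68
Add(1684, Mul(Function('R')(Function('b')(s, -3)), Pow(4223, -1))) = Add(1684, Mul(-68, Pow(4223, -1))) = Add(1684, Mul(-68, Rational(1, 4223))) = Add(1684, Rational(-68, 4223)) = Rational(7111464, 4223)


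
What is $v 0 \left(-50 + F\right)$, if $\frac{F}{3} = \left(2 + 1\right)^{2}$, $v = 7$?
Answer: $0$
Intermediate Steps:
$F = 27$ ($F = 3 \left(2 + 1\right)^{2} = 3 \cdot 3^{2} = 3 \cdot 9 = 27$)
$v 0 \left(-50 + F\right) = 7 \cdot 0 \left(-50 + 27\right) = 0 \left(-23\right) = 0$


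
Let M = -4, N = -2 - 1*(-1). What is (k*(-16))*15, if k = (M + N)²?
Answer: -6000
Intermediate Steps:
N = -1 (N = -2 + 1 = -1)
k = 25 (k = (-4 - 1)² = (-5)² = 25)
(k*(-16))*15 = (25*(-16))*15 = -400*15 = -6000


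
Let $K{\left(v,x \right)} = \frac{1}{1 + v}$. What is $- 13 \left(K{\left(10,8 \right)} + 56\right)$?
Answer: $- \frac{8021}{11} \approx -729.18$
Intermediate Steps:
$- 13 \left(K{\left(10,8 \right)} + 56\right) = - 13 \left(\frac{1}{1 + 10} + 56\right) = - 13 \left(\frac{1}{11} + 56\right) = \left(-13\right) \frac{617}{11} = - \frac{8021}{11}$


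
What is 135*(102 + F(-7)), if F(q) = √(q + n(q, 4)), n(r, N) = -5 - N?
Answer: 13770 + 540*I ≈ 13770.0 + 540.0*I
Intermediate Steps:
F(q) = √(-9 + q) (F(q) = √(q + (-5 - 1*4)) = √(q + (-5 - 4)) = √(q - 9) = √(-9 + q))
135*(102 + F(-7)) = 135*(102 + √(-9 - 7)) = 135*(102 + √(-16)) = 135*(102 + 4*I) = 13770 + 540*I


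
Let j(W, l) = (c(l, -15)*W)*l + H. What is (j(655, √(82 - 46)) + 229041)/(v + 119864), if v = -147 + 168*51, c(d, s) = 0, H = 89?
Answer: 45826/25657 ≈ 1.7861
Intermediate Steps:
v = 8421 (v = -147 + 8568 = 8421)
j(W, l) = 89 (j(W, l) = (0*W)*l + 89 = 0*l + 89 = 0 + 89 = 89)
(j(655, √(82 - 46)) + 229041)/(v + 119864) = (89 + 229041)/(8421 + 119864) = 229130/128285 = 229130*(1/128285) = 45826/25657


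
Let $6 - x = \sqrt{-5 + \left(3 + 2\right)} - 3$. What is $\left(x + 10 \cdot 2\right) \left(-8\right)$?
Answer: $-232$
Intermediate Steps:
$x = 9$ ($x = 6 - \left(\sqrt{-5 + \left(3 + 2\right)} - 3\right) = 6 - \left(\sqrt{-5 + 5} - 3\right) = 6 - \left(\sqrt{0} - 3\right) = 6 - \left(0 - 3\right) = 6 - -3 = 6 + 3 = 9$)
$\left(x + 10 \cdot 2\right) \left(-8\right) = \left(9 + 10 \cdot 2\right) \left(-8\right) = \left(9 + 20\right) \left(-8\right) = 29 \left(-8\right) = -232$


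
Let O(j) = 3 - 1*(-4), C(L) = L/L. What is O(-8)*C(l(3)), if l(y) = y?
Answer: 7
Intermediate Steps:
C(L) = 1
O(j) = 7 (O(j) = 3 + 4 = 7)
O(-8)*C(l(3)) = 7*1 = 7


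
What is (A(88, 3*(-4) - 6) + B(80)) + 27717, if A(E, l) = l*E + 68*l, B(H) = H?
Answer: 24989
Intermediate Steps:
A(E, l) = 68*l + E*l (A(E, l) = E*l + 68*l = 68*l + E*l)
(A(88, 3*(-4) - 6) + B(80)) + 27717 = ((3*(-4) - 6)*(68 + 88) + 80) + 27717 = ((-12 - 6)*156 + 80) + 27717 = (-18*156 + 80) + 27717 = (-2808 + 80) + 27717 = -2728 + 27717 = 24989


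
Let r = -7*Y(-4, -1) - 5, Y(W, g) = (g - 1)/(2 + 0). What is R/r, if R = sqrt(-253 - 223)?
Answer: I*sqrt(119) ≈ 10.909*I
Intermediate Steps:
R = 2*I*sqrt(119) (R = sqrt(-476) = 2*I*sqrt(119) ≈ 21.817*I)
Y(W, g) = -1/2 + g/2 (Y(W, g) = (-1 + g)/2 = (-1 + g)*(1/2) = -1/2 + g/2)
r = 2 (r = -7*(-1/2 + (1/2)*(-1)) - 5 = -7*(-1/2 - 1/2) - 5 = -7*(-1) - 5 = 7 - 5 = 2)
R/r = (2*I*sqrt(119))/2 = (2*I*sqrt(119))*(1/2) = I*sqrt(119)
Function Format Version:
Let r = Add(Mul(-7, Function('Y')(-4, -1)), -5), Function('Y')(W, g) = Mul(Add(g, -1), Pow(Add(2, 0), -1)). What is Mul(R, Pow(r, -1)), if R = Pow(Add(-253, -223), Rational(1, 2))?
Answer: Mul(I, Pow(119, Rational(1, 2))) ≈ Mul(10.909, I)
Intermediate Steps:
R = Mul(2, I, Pow(119, Rational(1, 2))) (R = Pow(-476, Rational(1, 2)) = Mul(2, I, Pow(119, Rational(1, 2))) ≈ Mul(21.817, I))
Function('Y')(W, g) = Add(Rational(-1, 2), Mul(Rational(1, 2), g)) (Function('Y')(W, g) = Mul(Add(-1, g), Pow(2, -1)) = Mul(Add(-1, g), Rational(1, 2)) = Add(Rational(-1, 2), Mul(Rational(1, 2), g)))
r = 2 (r = Add(Mul(-7, Add(Rational(-1, 2), Mul(Rational(1, 2), -1))), -5) = Add(Mul(-7, Add(Rational(-1, 2), Rational(-1, 2))), -5) = Add(Mul(-7, -1), -5) = Add(7, -5) = 2)
Mul(R, Pow(r, -1)) = Mul(Mul(2, I, Pow(119, Rational(1, 2))), Pow(2, -1)) = Mul(Mul(2, I, Pow(119, Rational(1, 2))), Rational(1, 2)) = Mul(I, Pow(119, Rational(1, 2)))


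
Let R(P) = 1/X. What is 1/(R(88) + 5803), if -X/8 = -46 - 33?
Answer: 632/3667497 ≈ 0.00017232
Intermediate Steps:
X = 632 (X = -8*(-46 - 33) = -8*(-79) = 632)
R(P) = 1/632
1/(R(88) + 5803) = 1/(1/632 + 5803) = 1/(3667497/632) = 632/3667497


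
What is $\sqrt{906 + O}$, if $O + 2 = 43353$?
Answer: $\sqrt{44257} \approx 210.37$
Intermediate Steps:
$O = 43351$ ($O = -2 + 43353 = 43351$)
$\sqrt{906 + O} = \sqrt{906 + 43351} = \sqrt{44257}$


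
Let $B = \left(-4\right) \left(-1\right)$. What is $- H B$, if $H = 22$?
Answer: $-88$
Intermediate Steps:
$B = 4$
$- H B = - 22 \cdot 4 = \left(-1\right) 88 = -88$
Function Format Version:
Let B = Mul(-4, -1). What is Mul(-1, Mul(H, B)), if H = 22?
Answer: -88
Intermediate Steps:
B = 4
Mul(-1, Mul(H, B)) = Mul(-1, Mul(22, 4)) = Mul(-1, 88) = -88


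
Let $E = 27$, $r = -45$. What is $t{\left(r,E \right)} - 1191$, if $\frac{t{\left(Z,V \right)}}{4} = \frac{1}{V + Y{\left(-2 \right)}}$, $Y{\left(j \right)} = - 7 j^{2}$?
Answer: $-1195$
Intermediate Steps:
$t{\left(Z,V \right)} = \frac{4}{-28 + V}$ ($t{\left(Z,V \right)} = \frac{4}{V - 7 \left(-2\right)^{2}} = \frac{4}{V - 28} = \frac{4}{-28 + V}$)
$t{\left(r,E \right)} - 1191 = \frac{4}{-28 + 27} - 1191 = \frac{4}{-1} - 1191 = 4 \left(-1\right) - 1191 = -4 - 1191 = -1195$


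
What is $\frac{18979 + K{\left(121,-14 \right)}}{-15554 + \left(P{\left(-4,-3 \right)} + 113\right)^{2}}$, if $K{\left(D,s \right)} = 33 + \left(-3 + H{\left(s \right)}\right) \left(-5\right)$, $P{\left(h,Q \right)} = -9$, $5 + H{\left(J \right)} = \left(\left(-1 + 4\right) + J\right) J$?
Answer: $- \frac{9141}{2369} \approx -3.8586$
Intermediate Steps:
$H{\left(J \right)} = -5 + J \left(3 + J\right)$ ($H{\left(J \right)} = -5 + \left(\left(-1 + 4\right) + J\right) J = -5 + \left(3 + J\right) J = -5 + J \left(3 + J\right)$)
$K{\left(D,s \right)} = 73 - 15 s - 5 s^{2}$ ($K{\left(D,s \right)} = 33 + \left(-3 + \left(-5 + s^{2} + 3 s\right)\right) \left(-5\right) = 33 + \left(-8 + s^{2} + 3 s\right) \left(-5\right) = 33 - \left(-40 + 5 s^{2} + 15 s\right) = 73 - 15 s - 5 s^{2}$)
$\frac{18979 + K{\left(121,-14 \right)}}{-15554 + \left(P{\left(-4,-3 \right)} + 113\right)^{2}} = \frac{18979 - \left(-283 + 980\right)}{-15554 + \left(-9 + 113\right)^{2}} = \frac{18979 + \left(73 + 210 - 980\right)}{-15554 + 104^{2}} = \frac{18979 + \left(73 + 210 - 980\right)}{-15554 + 10816} = \frac{18979 - 697}{-4738} = 18282 \left(- \frac{1}{4738}\right) = - \frac{9141}{2369}$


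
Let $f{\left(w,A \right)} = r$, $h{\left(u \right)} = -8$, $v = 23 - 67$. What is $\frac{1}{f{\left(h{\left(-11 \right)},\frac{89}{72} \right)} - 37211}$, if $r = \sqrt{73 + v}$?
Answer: $- \frac{37211}{1384658492} - \frac{\sqrt{29}}{1384658492} \approx -2.6878 \cdot 10^{-5}$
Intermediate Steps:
$v = -44$ ($v = 23 - 67 = -44$)
$r = \sqrt{29}$ ($r = \sqrt{73 - 44} = \sqrt{29} \approx 5.3852$)
$f{\left(w,A \right)} = \sqrt{29}$
$\frac{1}{f{\left(h{\left(-11 \right)},\frac{89}{72} \right)} - 37211} = \frac{1}{\sqrt{29} - 37211} = \frac{1}{-37211 + \sqrt{29}}$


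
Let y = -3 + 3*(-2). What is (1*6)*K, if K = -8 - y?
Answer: 6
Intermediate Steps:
y = -9 (y = -3 - 6 = -9)
K = 1 (K = -8 - 1*(-9) = -8 + 9 = 1)
(1*6)*K = (1*6)*1 = 6*1 = 6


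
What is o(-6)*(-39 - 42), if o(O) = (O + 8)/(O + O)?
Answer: 27/2 ≈ 13.500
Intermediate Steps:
o(O) = (8 + O)/(2*O) (o(O) = (8 + O)/((2*O)) = (8 + O)*(1/(2*O)) = (8 + O)/(2*O))
o(-6)*(-39 - 42) = ((½)*(8 - 6)/(-6))*(-39 - 42) = ((½)*(-⅙)*2)*(-81) = -⅙*(-81) = 27/2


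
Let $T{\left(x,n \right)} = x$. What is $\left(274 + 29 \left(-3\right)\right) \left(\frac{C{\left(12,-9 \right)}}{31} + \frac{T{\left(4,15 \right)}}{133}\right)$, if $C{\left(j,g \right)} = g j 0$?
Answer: $\frac{748}{133} \approx 5.6241$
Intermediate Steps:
$C{\left(j,g \right)} = 0$
$\left(274 + 29 \left(-3\right)\right) \left(\frac{C{\left(12,-9 \right)}}{31} + \frac{T{\left(4,15 \right)}}{133}\right) = \left(274 + 29 \left(-3\right)\right) \left(\frac{0}{31} + \frac{4}{133}\right) = \left(274 - 87\right) \left(0 \cdot \frac{1}{31} + 4 \cdot \frac{1}{133}\right) = 187 \left(0 + \frac{4}{133}\right) = 187 \cdot \frac{4}{133} = \frac{748}{133}$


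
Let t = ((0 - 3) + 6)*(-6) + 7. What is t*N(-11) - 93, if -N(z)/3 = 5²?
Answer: 732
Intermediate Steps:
N(z) = -75 (N(z) = -3*5² = -3*25 = -75)
t = -11 (t = (-3 + 6)*(-6) + 7 = 3*(-6) + 7 = -18 + 7 = -11)
t*N(-11) - 93 = -11*(-75) - 93 = 825 - 93 = 732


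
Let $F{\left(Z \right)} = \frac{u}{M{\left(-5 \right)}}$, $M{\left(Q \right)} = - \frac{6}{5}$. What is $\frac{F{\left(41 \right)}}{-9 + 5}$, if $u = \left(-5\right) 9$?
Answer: $- \frac{75}{8} \approx -9.375$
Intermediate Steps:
$M{\left(Q \right)} = - \frac{6}{5}$ ($M{\left(Q \right)} = \left(-6\right) \frac{1}{5} = - \frac{6}{5}$)
$u = -45$
$F{\left(Z \right)} = \frac{75}{2}$ ($F{\left(Z \right)} = - \frac{45}{- \frac{6}{5}} = \left(-45\right) \left(- \frac{5}{6}\right) = \frac{75}{2}$)
$\frac{F{\left(41 \right)}}{-9 + 5} = \frac{75}{2 \left(-9 + 5\right)} = \frac{75}{2 \left(-4\right)} = \frac{75}{2} \left(- \frac{1}{4}\right) = - \frac{75}{8}$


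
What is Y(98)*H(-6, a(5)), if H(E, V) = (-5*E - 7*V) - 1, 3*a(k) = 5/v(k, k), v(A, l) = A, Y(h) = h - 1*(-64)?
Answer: 4320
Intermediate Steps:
Y(h) = 64 + h (Y(h) = h + 64 = 64 + h)
a(k) = 5/(3*k) (a(k) = (5/k)/3 = 5/(3*k))
H(E, V) = -1 - 7*V - 5*E (H(E, V) = (-7*V - 5*E) - 1 = -1 - 7*V - 5*E)
Y(98)*H(-6, a(5)) = (64 + 98)*(-1 - 35/(3*5) - 5*(-6)) = 162*(-1 - 35/(3*5) + 30) = 162*(-1 - 7*1/3 + 30) = 162*(-1 - 7/3 + 30) = 162*(80/3) = 4320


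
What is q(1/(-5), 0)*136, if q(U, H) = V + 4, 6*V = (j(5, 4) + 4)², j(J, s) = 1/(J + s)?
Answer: 225284/243 ≈ 927.09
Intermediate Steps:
V = 1369/486 (V = (1/(5 + 4) + 4)²/6 = (1/9 + 4)²/6 = (⅑ + 4)²/6 = (37/9)²/6 = (⅙)*(1369/81) = 1369/486 ≈ 2.8169)
q(U, H) = 3313/486 (q(U, H) = 1369/486 + 4 = 3313/486)
q(1/(-5), 0)*136 = (3313/486)*136 = 225284/243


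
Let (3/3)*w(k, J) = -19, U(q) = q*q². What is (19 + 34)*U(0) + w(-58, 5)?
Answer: -19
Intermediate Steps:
U(q) = q³
w(k, J) = -19
(19 + 34)*U(0) + w(-58, 5) = (19 + 34)*0³ - 19 = 53*0 - 19 = 0 - 19 = -19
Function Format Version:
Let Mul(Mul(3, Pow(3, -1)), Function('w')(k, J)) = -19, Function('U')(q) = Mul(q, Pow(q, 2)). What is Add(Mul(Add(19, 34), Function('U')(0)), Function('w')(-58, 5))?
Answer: -19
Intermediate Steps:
Function('U')(q) = Pow(q, 3)
Function('w')(k, J) = -19
Add(Mul(Add(19, 34), Function('U')(0)), Function('w')(-58, 5)) = Add(Mul(Add(19, 34), Pow(0, 3)), -19) = Add(Mul(53, 0), -19) = Add(0, -19) = -19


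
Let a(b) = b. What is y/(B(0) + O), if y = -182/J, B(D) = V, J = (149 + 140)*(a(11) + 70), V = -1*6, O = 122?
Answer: -91/1357722 ≈ -6.7024e-5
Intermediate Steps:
V = -6
J = 23409 (J = (149 + 140)*(11 + 70) = 289*81 = 23409)
B(D) = -6
y = -182/23409 ≈ -0.0077748
y/(B(0) + O) = -182/23409/(-6 + 122) = -182/23409/116 = (1/116)*(-182/23409) = -91/1357722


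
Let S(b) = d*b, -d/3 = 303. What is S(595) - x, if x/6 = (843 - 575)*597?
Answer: -1500831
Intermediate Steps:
d = -909 (d = -3*303 = -909)
x = 959976 (x = 6*((843 - 575)*597) = 6*(268*597) = 6*159996 = 959976)
S(b) = -909*b
S(595) - x = -909*595 - 1*959976 = -540855 - 959976 = -1500831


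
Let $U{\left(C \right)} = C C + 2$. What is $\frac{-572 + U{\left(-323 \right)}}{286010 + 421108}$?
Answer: $\frac{103759}{707118} \approx 0.14673$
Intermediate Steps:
$U{\left(C \right)} = 2 + C^{2}$ ($U{\left(C \right)} = C^{2} + 2 = 2 + C^{2}$)
$\frac{-572 + U{\left(-323 \right)}}{286010 + 421108} = \frac{-572 + \left(2 + \left(-323\right)^{2}\right)}{286010 + 421108} = \frac{-572 + \left(2 + 104329\right)}{707118} = \left(-572 + 104331\right) \frac{1}{707118} = 103759 \cdot \frac{1}{707118} = \frac{103759}{707118}$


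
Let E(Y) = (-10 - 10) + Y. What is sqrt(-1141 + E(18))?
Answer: 3*I*sqrt(127) ≈ 33.808*I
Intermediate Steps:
E(Y) = -20 + Y
sqrt(-1141 + E(18)) = sqrt(-1141 + (-20 + 18)) = sqrt(-1141 - 2) = sqrt(-1143) = 3*I*sqrt(127)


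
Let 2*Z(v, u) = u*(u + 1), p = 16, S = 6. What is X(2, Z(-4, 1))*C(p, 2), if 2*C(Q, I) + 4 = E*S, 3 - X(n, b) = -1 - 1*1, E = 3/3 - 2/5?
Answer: -1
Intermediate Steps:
Z(v, u) = u*(1 + u)/2 (Z(v, u) = (u*(u + 1))/2 = (u*(1 + u))/2 = u*(1 + u)/2)
E = ⅗ (E = 3*(⅓) - 2*⅕ = 1 - ⅖ = ⅗ ≈ 0.60000)
X(n, b) = 5 (X(n, b) = 3 - (-1 - 1*1) = 3 - (-1 - 1) = 3 - 1*(-2) = 3 + 2 = 5)
C(Q, I) = -⅕ (C(Q, I) = -2 + ((⅗)*6)/2 = -2 + (½)*(18/5) = -2 + 9/5 = -⅕)
X(2, Z(-4, 1))*C(p, 2) = 5*(-⅕) = -1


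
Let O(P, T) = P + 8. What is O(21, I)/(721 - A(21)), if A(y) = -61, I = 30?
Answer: 29/782 ≈ 0.037084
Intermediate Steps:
O(P, T) = 8 + P
O(21, I)/(721 - A(21)) = (8 + 21)/(721 - 1*(-61)) = 29/(721 + 61) = 29/782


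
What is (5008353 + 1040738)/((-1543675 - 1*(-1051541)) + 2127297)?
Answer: 6049091/1635163 ≈ 3.6994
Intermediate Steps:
(5008353 + 1040738)/((-1543675 - 1*(-1051541)) + 2127297) = 6049091/((-1543675 + 1051541) + 2127297) = 6049091/(-492134 + 2127297) = 6049091/1635163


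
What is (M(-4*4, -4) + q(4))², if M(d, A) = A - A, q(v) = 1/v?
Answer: 1/16 ≈ 0.062500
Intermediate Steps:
M(d, A) = 0
(M(-4*4, -4) + q(4))² = (0 + 1/4)² = (0 + ¼)² = (¼)² = 1/16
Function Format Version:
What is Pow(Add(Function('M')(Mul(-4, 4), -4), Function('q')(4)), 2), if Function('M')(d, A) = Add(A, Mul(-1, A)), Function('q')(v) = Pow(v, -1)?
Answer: Rational(1, 16) ≈ 0.062500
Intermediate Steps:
Function('M')(d, A) = 0
Pow(Add(Function('M')(Mul(-4, 4), -4), Function('q')(4)), 2) = Pow(Add(0, Pow(4, -1)), 2) = Pow(Add(0, Rational(1, 4)), 2) = Pow(Rational(1, 4), 2) = Rational(1, 16)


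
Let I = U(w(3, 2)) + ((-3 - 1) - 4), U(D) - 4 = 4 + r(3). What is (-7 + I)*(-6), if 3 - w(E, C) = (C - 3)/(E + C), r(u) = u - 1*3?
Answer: 42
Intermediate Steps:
r(u) = -3 + u (r(u) = u - 3 = -3 + u)
w(E, C) = 3 - (-3 + C)/(C + E) (w(E, C) = 3 - (C - 3)/(E + C) = 3 - (-3 + C)/(C + E))
U(D) = 8 (U(D) = 4 + (4 + (-3 + 3)) = 4 + (4 + 0) = 4 + 4 = 8)
I = 0 (I = 8 + ((-3 - 1) - 4) = 8 + (-4 - 4) = 8 - 8 = 0)
(-7 + I)*(-6) = (-7 + 0)*(-6) = -7*(-6) = 42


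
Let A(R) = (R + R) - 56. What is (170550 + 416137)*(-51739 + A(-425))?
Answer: -30886137115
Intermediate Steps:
A(R) = -56 + 2*R (A(R) = 2*R - 56 = -56 + 2*R)
(170550 + 416137)*(-51739 + A(-425)) = (170550 + 416137)*(-51739 + (-56 + 2*(-425))) = 586687*(-51739 + (-56 - 850)) = 586687*(-51739 - 906) = 586687*(-52645) = -30886137115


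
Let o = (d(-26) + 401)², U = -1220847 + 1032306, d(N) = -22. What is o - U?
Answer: 332182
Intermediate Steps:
U = -188541
o = 143641 (o = (-22 + 401)² = 379² = 143641)
o - U = 143641 - 1*(-188541) = 143641 + 188541 = 332182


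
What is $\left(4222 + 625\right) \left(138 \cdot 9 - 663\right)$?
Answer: $2806413$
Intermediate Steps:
$\left(4222 + 625\right) \left(138 \cdot 9 - 663\right) = 4847 \left(1242 - 663\right) = 4847 \cdot 579 = 2806413$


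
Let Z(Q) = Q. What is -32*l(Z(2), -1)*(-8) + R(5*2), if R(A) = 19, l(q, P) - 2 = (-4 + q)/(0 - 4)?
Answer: 659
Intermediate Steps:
l(q, P) = 3 - q/4 (l(q, P) = 2 + (-4 + q)/(0 - 4) = 2 + (-4 + q)/(-4) = 2 + (-4 + q)*(-1/4) = 2 + (1 - q/4) = 3 - q/4)
-32*l(Z(2), -1)*(-8) + R(5*2) = -32*(3 - 1/4*2)*(-8) + 19 = -32*(3 - 1/2)*(-8) + 19 = -80*(-8) + 19 = -32*(-20) + 19 = 640 + 19 = 659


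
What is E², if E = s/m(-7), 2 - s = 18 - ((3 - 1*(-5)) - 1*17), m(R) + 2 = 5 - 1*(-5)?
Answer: 625/64 ≈ 9.7656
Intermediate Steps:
m(R) = 8 (m(R) = -2 + (5 - 1*(-5)) = -2 + (5 + 5) = -2 + 10 = 8)
s = -25 (s = 2 - (18 - ((3 - 1*(-5)) - 1*17)) = 2 - (18 - ((3 + 5) - 17)) = 2 - (18 - (8 - 17)) = 2 - (18 - 1*(-9)) = 2 - (18 + 9) = 2 - 1*27 = 2 - 27 = -25)
E = -25/8 ≈ -3.1250
E² = (-25/8)² = 625/64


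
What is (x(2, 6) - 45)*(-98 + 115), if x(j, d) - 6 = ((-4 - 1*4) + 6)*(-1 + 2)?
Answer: -697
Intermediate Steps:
x(j, d) = 4 (x(j, d) = 6 + ((-4 - 1*4) + 6)*(-1 + 2) = 6 + ((-4 - 4) + 6)*1 = 6 + (-8 + 6)*1 = 6 - 2*1 = 6 - 2 = 4)
(x(2, 6) - 45)*(-98 + 115) = (4 - 45)*(-98 + 115) = -41*17 = -697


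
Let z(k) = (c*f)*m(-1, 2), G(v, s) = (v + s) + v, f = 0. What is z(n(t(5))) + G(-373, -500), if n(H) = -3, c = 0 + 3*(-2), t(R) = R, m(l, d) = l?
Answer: -1246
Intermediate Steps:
c = -6 (c = 0 - 6 = -6)
G(v, s) = s + 2*v (G(v, s) = (s + v) + v = s + 2*v)
z(k) = 0 (z(k) = -6*0*(-1) = 0*(-1) = 0)
z(n(t(5))) + G(-373, -500) = 0 + (-500 + 2*(-373)) = 0 + (-500 - 746) = 0 - 1246 = -1246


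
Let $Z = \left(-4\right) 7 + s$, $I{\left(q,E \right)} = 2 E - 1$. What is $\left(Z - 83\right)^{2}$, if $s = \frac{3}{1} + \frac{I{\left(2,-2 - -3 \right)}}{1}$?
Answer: $11449$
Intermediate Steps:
$I{\left(q,E \right)} = -1 + 2 E$
$s = 4$ ($s = \frac{3}{1} + \frac{-1 + 2 \left(-2 - -3\right)}{1} = 3 \cdot 1 + \left(-1 + 2 \left(-2 + 3\right)\right) 1 = 3 + \left(-1 + 2 \cdot 1\right) 1 = 3 + \left(-1 + 2\right) 1 = 3 + 1 \cdot 1 = 3 + 1 = 4$)
$Z = -24$ ($Z = \left(-4\right) 7 + 4 = -28 + 4 = -24$)
$\left(Z - 83\right)^{2} = \left(-24 - 83\right)^{2} = \left(-107\right)^{2} = 11449$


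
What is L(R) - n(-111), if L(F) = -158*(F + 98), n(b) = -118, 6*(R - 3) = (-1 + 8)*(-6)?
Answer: -14734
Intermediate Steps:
R = -4 (R = 3 + ((-1 + 8)*(-6))/6 = 3 + (7*(-6))/6 = 3 + (⅙)*(-42) = 3 - 7 = -4)
L(F) = -15484 - 158*F (L(F) = -158*(98 + F) = -15484 - 158*F)
L(R) - n(-111) = (-15484 - 158*(-4)) - 1*(-118) = (-15484 + 632) + 118 = -14852 + 118 = -14734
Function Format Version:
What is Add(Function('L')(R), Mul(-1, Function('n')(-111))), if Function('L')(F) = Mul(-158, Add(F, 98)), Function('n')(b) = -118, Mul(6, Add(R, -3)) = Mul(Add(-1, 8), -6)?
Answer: -14734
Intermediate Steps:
R = -4 (R = Add(3, Mul(Rational(1, 6), Mul(Add(-1, 8), -6))) = Add(3, Mul(Rational(1, 6), Mul(7, -6))) = Add(3, Mul(Rational(1, 6), -42)) = Add(3, -7) = -4)
Function('L')(F) = Add(-15484, Mul(-158, F)) (Function('L')(F) = Mul(-158, Add(98, F)) = Add(-15484, Mul(-158, F)))
Add(Function('L')(R), Mul(-1, Function('n')(-111))) = Add(Add(-15484, Mul(-158, -4)), Mul(-1, -118)) = Add(Add(-15484, 632), 118) = Add(-14852, 118) = -14734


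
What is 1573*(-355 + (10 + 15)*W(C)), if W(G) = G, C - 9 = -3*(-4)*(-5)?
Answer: -2563990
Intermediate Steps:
C = -51 (C = 9 - 3*(-4)*(-5) = 9 + 12*(-5) = 9 - 60 = -51)
1573*(-355 + (10 + 15)*W(C)) = 1573*(-355 + (10 + 15)*(-51)) = 1573*(-355 + 25*(-51)) = 1573*(-355 - 1275) = 1573*(-1630) = -2563990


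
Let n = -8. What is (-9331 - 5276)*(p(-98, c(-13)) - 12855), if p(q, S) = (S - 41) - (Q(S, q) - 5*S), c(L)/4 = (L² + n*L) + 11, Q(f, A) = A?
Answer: 87379074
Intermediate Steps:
c(L) = 44 - 32*L + 4*L² (c(L) = 4*((L² - 8*L) + 11) = 4*(11 + L² - 8*L) = 44 - 32*L + 4*L²)
p(q, S) = -41 - q + 6*S (p(q, S) = (S - 41) - (q - 5*S) = (-41 + S) + (-q + 5*S) = -41 - q + 6*S)
(-9331 - 5276)*(p(-98, c(-13)) - 12855) = (-9331 - 5276)*((-41 - 1*(-98) + 6*(44 - 32*(-13) + 4*(-13)²)) - 12855) = -14607*((-41 + 98 + 6*(44 + 416 + 4*169)) - 12855) = -14607*((-41 + 98 + 6*(44 + 416 + 676)) - 12855) = -14607*((-41 + 98 + 6*1136) - 12855) = -14607*((-41 + 98 + 6816) - 12855) = -14607*(6873 - 12855) = -14607*(-5982) = 87379074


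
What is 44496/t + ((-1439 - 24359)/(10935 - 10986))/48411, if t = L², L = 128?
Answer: 6892597693/2528216064 ≈ 2.7263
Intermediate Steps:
t = 16384 (t = 128² = 16384)
44496/t + ((-1439 - 24359)/(10935 - 10986))/48411 = 44496/16384 + ((-1439 - 24359)/(10935 - 10986))/48411 = 44496*(1/16384) - 25798/(-51)*(1/48411) = 2781/1024 - 25798*(-1/51)*(1/48411) = 2781/1024 + (25798/51)*(1/48411) = 2781/1024 + 25798/2468961 = 6892597693/2528216064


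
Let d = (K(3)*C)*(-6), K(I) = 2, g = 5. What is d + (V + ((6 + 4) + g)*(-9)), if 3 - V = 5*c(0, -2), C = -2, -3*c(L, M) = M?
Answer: -334/3 ≈ -111.33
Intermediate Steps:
c(L, M) = -M/3
V = -⅓ (V = 3 - 5*(-⅓*(-2)) = 3 - 5*2/3 = 3 - 1*10/3 = 3 - 10/3 = -⅓ ≈ -0.33333)
d = 24 (d = (2*(-2))*(-6) = -4*(-6) = 24)
d + (V + ((6 + 4) + g)*(-9)) = 24 + (-⅓ + ((6 + 4) + 5)*(-9)) = 24 + (-⅓ + (10 + 5)*(-9)) = 24 + (-⅓ + 15*(-9)) = 24 + (-⅓ - 135) = 24 - 406/3 = -334/3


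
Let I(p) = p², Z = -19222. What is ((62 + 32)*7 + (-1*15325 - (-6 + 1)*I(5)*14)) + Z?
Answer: -32139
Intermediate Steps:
((62 + 32)*7 + (-1*15325 - (-6 + 1)*I(5)*14)) + Z = ((62 + 32)*7 + (-1*15325 - (-6 + 1)*5²*14)) - 19222 = (94*7 + (-15325 - (-5*25)*14)) - 19222 = (658 + (-15325 - (-125)*14)) - 19222 = (658 + (-15325 - 1*(-1750))) - 19222 = (658 + (-15325 + 1750)) - 19222 = (658 - 13575) - 19222 = -12917 - 19222 = -32139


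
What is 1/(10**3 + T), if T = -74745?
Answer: -1/73745 ≈ -1.3560e-5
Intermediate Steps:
1/(10**3 + T) = 1/(10**3 - 74745) = 1/(1000 - 74745) = 1/(-73745) = -1/73745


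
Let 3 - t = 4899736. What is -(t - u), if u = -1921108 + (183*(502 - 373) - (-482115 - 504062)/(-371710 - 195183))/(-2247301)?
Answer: 3794706298473517751/1273979205793 ≈ 2.9786e+6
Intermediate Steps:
t = -4899733 (t = 3 - 1*4899736 = 3 - 4899736 = -4899733)
u = -2447451657464235518/1273979205793 (u = -1921108 + (183*129 - (-986177)/(-566893))*(-1/2247301) = -1921108 + (23607 - (-986177)*(-1)/566893)*(-1/2247301) = -1921108 + (23607 - 1*986177/566893)*(-1/2247301) = -1921108 + (23607 - 986177/566893)*(-1/2247301) = -1921108 + (13381656874/566893)*(-1/2247301) = -1921108 - 13381656874/1273979205793 = -2447451657464235518/1273979205793 ≈ -1.9211e+6)
-(t - u) = -(-4899733 - 1*(-2447451657464235518/1273979205793)) = -(-4899733 + 2447451657464235518/1273979205793) = -1*(-3794706298473517751/1273979205793) = 3794706298473517751/1273979205793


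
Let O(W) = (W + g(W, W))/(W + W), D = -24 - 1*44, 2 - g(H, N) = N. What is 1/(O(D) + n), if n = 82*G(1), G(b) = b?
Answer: 68/5575 ≈ 0.012197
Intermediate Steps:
g(H, N) = 2 - N
D = -68 (D = -24 - 44 = -68)
O(W) = 1/W (O(W) = (W + (2 - W))/(W + W) = 2/((2*W)) = 2*(1/(2*W)) = 1/W)
n = 82 (n = 82*1 = 82)
1/(O(D) + n) = 1/(1/(-68) + 82) = 1/(-1/68 + 82) = 1/(5575/68) = 68/5575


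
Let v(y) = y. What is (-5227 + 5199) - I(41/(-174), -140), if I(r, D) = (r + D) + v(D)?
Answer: 43889/174 ≈ 252.24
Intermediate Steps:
I(r, D) = r + 2*D (I(r, D) = (r + D) + D = (D + r) + D = r + 2*D)
(-5227 + 5199) - I(41/(-174), -140) = (-5227 + 5199) - (41/(-174) + 2*(-140)) = -28 - (41*(-1/174) - 280) = -28 - (-41/174 - 280) = -28 - 1*(-48761/174) = -28 + 48761/174 = 43889/174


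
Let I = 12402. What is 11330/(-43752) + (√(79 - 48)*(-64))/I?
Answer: -5665/21876 - 32*√31/6201 ≈ -0.28769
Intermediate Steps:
11330/(-43752) + (√(79 - 48)*(-64))/I = 11330/(-43752) + (√(79 - 48)*(-64))/12402 = 11330*(-1/43752) + (√31*(-64))*(1/12402) = -5665/21876 - 64*√31*(1/12402) = -5665/21876 - 32*√31/6201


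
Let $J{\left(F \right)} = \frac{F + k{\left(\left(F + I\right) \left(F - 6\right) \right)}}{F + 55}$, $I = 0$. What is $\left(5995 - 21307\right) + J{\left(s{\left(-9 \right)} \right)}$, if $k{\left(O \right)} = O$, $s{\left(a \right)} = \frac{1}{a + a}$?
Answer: $- \frac{272584133}{17802} \approx -15312.0$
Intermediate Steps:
$s{\left(a \right)} = \frac{1}{2 a}$
$J{\left(F \right)} = \frac{F + F \left(-6 + F\right)}{55 + F}$ ($J{\left(F \right)} = \frac{F + \left(F + 0\right) \left(F - 6\right)}{F + 55} = \frac{F + F \left(-6 + F\right)}{55 + F}$)
$\left(5995 - 21307\right) + J{\left(s{\left(-9 \right)} \right)} = \left(5995 - 21307\right) + \frac{\frac{1}{2 \left(-9\right)} \left(-5 + \frac{1}{2 \left(-9\right)}\right)}{55 + \frac{1}{2 \left(-9\right)}} = -15312 + \frac{\frac{1}{2} \left(- \frac{1}{9}\right) \left(-5 + \frac{1}{2} \left(- \frac{1}{9}\right)\right)}{55 + \frac{1}{2} \left(- \frac{1}{9}\right)} = -15312 - \frac{-5 - \frac{1}{18}}{18 \left(55 - \frac{1}{18}\right)} = -15312 - \frac{1}{18} \frac{1}{\frac{989}{18}} \left(- \frac{91}{18}\right) = -15312 - \frac{1}{989} \left(- \frac{91}{18}\right) = -15312 + \frac{91}{17802} = - \frac{272584133}{17802}$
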